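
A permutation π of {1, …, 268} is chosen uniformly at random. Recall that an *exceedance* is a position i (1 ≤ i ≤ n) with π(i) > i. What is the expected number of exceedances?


Write X = Σ_{i=1}^{268} X_i, where X_i = 1_{π(i) > i}.
For each fixed i, π(i) is uniform over {1, …, 268} (marginal of a uniform permutation), so P[π(i) > i] = (n − i)/n. Summing: Σ_{i=1}^{268} (n − i)/n = (0 + 1 + … + 267)/268 = 268(268 − 1)/(2·268) = (268 − 1)/2.
Hence E[X] = Σ_{i=1}^{268} (268 − i)/268 = 267/2 ≈ 133.50000.

E[X] = 267/2 = 133.50000.


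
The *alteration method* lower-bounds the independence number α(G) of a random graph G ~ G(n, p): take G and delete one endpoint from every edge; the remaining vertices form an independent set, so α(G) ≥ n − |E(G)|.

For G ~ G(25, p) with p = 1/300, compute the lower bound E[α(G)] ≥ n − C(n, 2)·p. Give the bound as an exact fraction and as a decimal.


E[|E(G)|] = C(25, 2)·p = 300 · (1/300) = 1.
E[α(G)] ≥ n − E[|E(G)|] = 25 − 1 = 24.
Numerically: ≈ 24.00000.
(This is only a lower bound; the true E[α(G)] may be larger.)

E[α(G)] ≥ 24 ≈ 24.00000.


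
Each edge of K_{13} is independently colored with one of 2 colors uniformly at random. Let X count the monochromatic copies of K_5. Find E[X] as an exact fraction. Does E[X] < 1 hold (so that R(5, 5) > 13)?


E[X] = C(13, 5) · 2^{1 − 10} = 1287 · 2^{−9} = 1287/512.
As a reduced fraction: E[X] = 1287/512 ≈ 2.51367.
Is E[X] < 1? NO.
Since E[X] ≥ 1, the first-moment bound is inconclusive at n = 13; it does NOT by itself certify R(5, 5) > 13.

E[X] = 1287/512 ≈ 2.51367; E[X] ≥ 1; first-moment method inconclusive here.


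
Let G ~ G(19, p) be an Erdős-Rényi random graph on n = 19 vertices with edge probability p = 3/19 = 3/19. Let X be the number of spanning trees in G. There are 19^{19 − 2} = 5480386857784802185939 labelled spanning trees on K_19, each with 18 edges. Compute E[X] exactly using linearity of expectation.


K_19 has 19^{19 − 2} = 5480386857784802185939 labelled spanning trees.
For each such spanning tree H, let X_H = 1 if all 18 edges of H are present in G. Then P[X_H = 1] = p^{18} = (3/19)^{18} = 387420489/104127350297911241532841.
Summing the indicators: E[X] = Σ_H E[X_H] = 5480386857784802185939 · p^{18} = 5480386857784802185939 · 387420489/104127350297911241532841 = 387420489/19.
Numerically: E[X] ≈ 2.04e+07.

E[X] = 5480386857784802185939 · (3/19)^{18} = 387420489/19 ≈ 2.04e+07.


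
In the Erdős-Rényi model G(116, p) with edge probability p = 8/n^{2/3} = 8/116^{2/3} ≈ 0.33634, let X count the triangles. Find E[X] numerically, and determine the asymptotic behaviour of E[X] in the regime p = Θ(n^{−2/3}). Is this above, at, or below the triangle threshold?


Number of potential triangles: C(116, 3) = 253460.
Each occurs with probability p³ ≈ (0.33634)³ ≈ 3.8049941e-02.
By linearity: E[X] = C(116, 3)·p³ ≈ 253460 · 3.8049941e-02 ≈ 9644.13793.
Since α = 2/3 < 1, p = c/n^{2/3} ≫ 1/n is above the triangle threshold p ~ 1/n. Asymptotically E[X] ~ (c³/6)·n^{3(1−α)} = (8³/6)·n^{1} → ∞; triangles are abundant w.h.p.

E[X] ≈ 9644.13793; in regime p = Θ(1/n^{2/3}) E[X] diverges (above the triangle threshold p ~ 1/n).


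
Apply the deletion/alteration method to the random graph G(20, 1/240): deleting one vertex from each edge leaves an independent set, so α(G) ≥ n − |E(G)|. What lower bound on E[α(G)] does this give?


E[|E(G)|] = C(20, 2)·p = 190 · (1/240) = 19/24.
E[α(G)] ≥ n − E[|E(G)|] = 20 − 19/24 = 461/24.
Numerically: ≈ 19.208333.
(This is only a lower bound; the true E[α(G)] may be larger.)

E[α(G)] ≥ 461/24 ≈ 19.208333.


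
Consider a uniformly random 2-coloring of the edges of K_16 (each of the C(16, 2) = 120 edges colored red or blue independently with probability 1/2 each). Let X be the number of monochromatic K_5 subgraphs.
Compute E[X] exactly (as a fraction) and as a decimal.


Let X = Σ_S X_S over the C(16, 5) = 4368 subsets S of size 5, where X_S = 1 if the K_5 on S is monochromatic.
For a fixed S, the K_5 on S has C(5, 2) = 10 edges. P[all 10 edges red] = (1/2)^10, and likewise for blue, so P[monochromatic] = 2·(1/2)^10 = 2^{1 − 10} = 1/512.
By linearity of expectation: E[X] = C(16, 5) · 2^{1 − 10} = 4368 · 1/512 = 273/32.
Numerically: E[X] ≈ 8.53125.

E[X] = C(16,5)·2^(1−C(5,2)) = 273/32 ≈ 8.53125.


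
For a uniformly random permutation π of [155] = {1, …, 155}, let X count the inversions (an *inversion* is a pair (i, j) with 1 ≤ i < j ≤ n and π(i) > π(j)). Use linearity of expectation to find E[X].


Write X = Σ X_I over the C(155, 2) = 11935 pairs i < j, with X_I the indicator of one inversion.
There are 11935 indicators.
For each fixed pair i < j, the values π(i) and π(j) are two distinct elements of {1, …, 155} in uniformly random order; by symmetry P[π(i) > π(j)] = 1/2.
By linearity: E[X] = 11935 · (1/2) = C(155, 2) · (1/2) = 11935/2 = 11935/2 ≈ 5967.50000.

E[X] = 11935/2 = 5967.50000.


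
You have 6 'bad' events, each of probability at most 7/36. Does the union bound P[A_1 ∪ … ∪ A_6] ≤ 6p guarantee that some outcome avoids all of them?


Union bound: P[∪_{i=1}^{6} A_i] ≤ Σ_i P[A_i] ≤ 6·p = 6·(7/36) = 7/6.
Numerically: 7/6 ≈ 1.16667.
Is 7/6 < 1? NO.
Since the bound 7/6 is ≥ 1, the union bound is uninformative here; it does NOT by itself certify existence.

6·p = 7/6 ≈ 1.16667; existence NOT certified by the union bound.


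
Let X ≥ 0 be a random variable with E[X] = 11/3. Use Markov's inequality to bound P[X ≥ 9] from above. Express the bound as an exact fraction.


μ = E[X] = 11/3, a = 9.
Markov: P[X ≥ 9] ≤ μ/a = (11/3)/9 = 11/27.
Numerically: ≈ 0.40741.
(Since a = 9 > μ = 3.66667, the bound 11/27 is < 1 and informative.)

P[X ≥ 9] ≤ 11/27 ≈ 0.40741.


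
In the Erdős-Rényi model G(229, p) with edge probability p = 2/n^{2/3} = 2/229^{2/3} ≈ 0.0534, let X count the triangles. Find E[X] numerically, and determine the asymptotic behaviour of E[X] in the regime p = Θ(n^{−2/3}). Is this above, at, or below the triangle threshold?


Number of potential triangles: C(229, 3) = 1975354.
Each occurs with probability p³ ≈ (0.0534)³ ≈ 1.52552e-04.
By linearity: E[X] = C(229, 3)·p³ ≈ 1975354 · 1.52552e-04 ≈ 301.345.
Since α = 2/3 < 1, p = c/n^{2/3} ≫ 1/n is above the triangle threshold p ~ 1/n. Asymptotically E[X] ~ (c³/6)·n^{3(1−α)} = (2³/6)·n^{1} → ∞; triangles are abundant w.h.p.

E[X] ≈ 301.345; in regime p = Θ(1/n^{2/3}) E[X] diverges (above the triangle threshold p ~ 1/n).


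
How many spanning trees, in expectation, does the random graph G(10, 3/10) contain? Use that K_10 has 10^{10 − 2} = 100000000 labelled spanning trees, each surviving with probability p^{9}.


K_10 has 10^{10 − 2} = 100000000 labelled spanning trees.
For each such spanning tree H, let X_H = 1 if all 9 edges of H are present in G. Then P[X_H = 1] = p^{9} = (3/10)^{9} = 19683/1000000000.
By linearity: E[X] = Σ_H E[X_H] = 100000000 · p^{9} = 100000000 · 19683/1000000000 = 19683/10.
Numerically: E[X] ≈ 1968.3.

E[X] = 100000000 · (3/10)^{9} = 19683/10 ≈ 1968.3.


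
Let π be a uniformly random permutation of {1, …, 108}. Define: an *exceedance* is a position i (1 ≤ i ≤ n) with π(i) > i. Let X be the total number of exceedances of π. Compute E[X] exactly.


Write X = Σ_{i=1}^{108} X_i, where X_i = 1_{π(i) > i}.
For each fixed i, π(i) is uniform over {1, …, 108} (marginal of a uniform permutation), so P[π(i) > i] = (n − i)/n. Summing: Σ_{i=1}^{108} (n − i)/n = (0 + 1 + … + 107)/108 = 108(108 − 1)/(2·108) = (108 − 1)/2.
Hence E[X] = Σ_{i=1}^{108} (108 − i)/108 = 107/2 ≈ 53.500000.

E[X] = 107/2 = 53.500000.


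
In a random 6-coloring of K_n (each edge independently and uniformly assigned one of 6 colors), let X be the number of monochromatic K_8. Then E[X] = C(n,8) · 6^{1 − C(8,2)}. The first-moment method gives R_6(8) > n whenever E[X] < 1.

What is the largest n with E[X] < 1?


We need C(n, 8) · 6^{1 − 28} < 1, i.e. C(n, 8) < 6^{28 − 1} = 1023490369077469249536.
Check values of n near the boundary:
  n = 1589: C(1589, 8) = 990389025825605844438; 990389025825605844438 < 1023490369077469249536? YES
  n = 1590: C(1590, 8) = 995397314198933813310; 995397314198933813310 < 1023490369077469249536? YES
  n = 1591: C(1591, 8) = 1000427749141189953870; 1000427749141189953870 < 1023490369077469249536? YES
  n = 1592: C(1592, 8) = 1005480414540892933435; 1005480414540892933435 < 1023490369077469249536? YES
  n = 1593: C(1593, 8) = 1010555394551193970323; 1010555394551193970323 < 1023490369077469249536? YES
  n = 1594: C(1594, 8) = 1015652773590544255167; 1015652773590544255167 < 1023490369077469249536? YES
  n = 1595: C(1595, 8) = 1020772636343363633895; 1020772636343363633895 < 1023490369077469249536? YES
  n = 1596: C(1596, 8) = 1025915067760710553965; 1025915067760710553965 < 1023490369077469249536? NO
  n = 1597: C(1597, 8) = 1031080153060953275445; 1031080153060953275445 < 1023490369077469249536? NO
  n = 1598: C(1598, 8) = 1036267977730442348529; 1036267977730442348529 < 1023490369077469249536? NO
The largest n with C(n, 8) < 1023490369077469249536 is n = 1595 (where E[X] = 113419181815929292655/113721152119718805504 ≈ 0.997). Hence R_6(8) > 1595, i.e. R_6(8) ≥ 1596.

Largest n = 1595; hence R_6(8) > 1595.


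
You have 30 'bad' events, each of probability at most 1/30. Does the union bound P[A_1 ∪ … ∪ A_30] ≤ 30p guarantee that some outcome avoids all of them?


Union bound: P[∪_{i=1}^{30} A_i] ≤ Σ_i P[A_i] ≤ 30·p = 30·(1/30) = 1.
Numerically: 1 ≈ 1.000000.
Is 1 < 1? NO.
Since the bound 1 is ≥ 1, the union bound is uninformative here; it does NOT by itself certify existence.

30·p = 1 ≈ 1.000000; existence NOT certified by the union bound.


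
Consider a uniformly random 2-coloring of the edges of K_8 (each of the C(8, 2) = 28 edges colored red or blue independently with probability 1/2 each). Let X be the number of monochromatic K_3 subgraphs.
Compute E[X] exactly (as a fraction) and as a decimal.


Let X = Σ_S X_S over the C(8, 3) = 56 subsets S of size 3, where X_S = 1 if the K_3 on S is monochromatic.
For a fixed S, the K_3 on S has C(3, 2) = 3 edges. P[all 3 edges red] = (1/2)^3, and likewise for blue, so P[monochromatic] = 2·(1/2)^3 = 2^{1 − 3} = 1/4.
By linearity of expectation: E[X] = C(8, 3) · 2^{1 − 3} = 56 · 1/4 = 14.
Numerically: E[X] ≈ 14.000000.

E[X] = C(8,3)·2^(1−C(3,2)) = 14 ≈ 14.000000.


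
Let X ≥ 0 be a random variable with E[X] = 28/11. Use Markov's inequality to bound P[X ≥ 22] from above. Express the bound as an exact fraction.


μ = E[X] = 28/11, a = 22.
Markov: P[X ≥ 22] ≤ μ/a = (28/11)/22 = 14/121.
Numerically: ≈ 0.1157.
(Since a = 22 > μ = 2.5455, the bound 14/121 is < 1 and informative.)

P[X ≥ 22] ≤ 14/121 ≈ 0.1157.


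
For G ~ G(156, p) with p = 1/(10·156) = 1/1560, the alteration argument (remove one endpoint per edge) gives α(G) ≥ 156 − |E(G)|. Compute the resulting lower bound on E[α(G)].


E[|E(G)|] = C(156, 2)·p = 12090 · (1/1560) = 31/4.
E[α(G)] ≥ n − E[|E(G)|] = 156 − 31/4 = 593/4.
Numerically: ≈ 148.250.
(This is only a lower bound; the true E[α(G)] may be larger.)

E[α(G)] ≥ 593/4 ≈ 148.250.


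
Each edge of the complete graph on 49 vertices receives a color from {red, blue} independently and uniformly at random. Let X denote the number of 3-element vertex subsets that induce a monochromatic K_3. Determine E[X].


Let X = Σ_S X_S over the C(49, 3) = 18424 subsets S of size 3, where X_S = 1 if the K_3 on S is monochromatic.
For a fixed S, the K_3 on S has C(3, 2) = 3 edges. P[all 3 edges red] = (1/2)^3, and likewise for blue, so P[monochromatic] = 2·(1/2)^3 = 2^{1 − 3} = 1/4.
By linearity of expectation: E[X] = C(49, 3) · 2^{1 − 3} = 18424 · 1/4 = 4606.
Numerically: E[X] ≈ 4606.000.

E[X] = C(49,3)·2^(1−C(3,2)) = 4606 ≈ 4606.000.


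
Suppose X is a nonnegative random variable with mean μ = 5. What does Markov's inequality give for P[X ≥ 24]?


μ = E[X] = 5, a = 24.
Markov: P[X ≥ 24] ≤ μ/a = (5)/24 = 5/24.
Numerically: ≈ 0.208333.
(Since a = 24 > μ = 5.000000, the bound 5/24 is < 1 and informative.)

P[X ≥ 24] ≤ 5/24 ≈ 0.208333.


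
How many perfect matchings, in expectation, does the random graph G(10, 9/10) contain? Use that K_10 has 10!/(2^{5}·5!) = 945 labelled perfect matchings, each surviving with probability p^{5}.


K_10 has 10!/(2^{5}·5!) = 945 labelled perfect matchings.
For each such perfect matching H, let X_H = 1 if all 5 edges of H are present in G. Then P[X_H = 1] = p^{5} = (9/10)^{5} = 59049/100000.
Summing the indicators: E[X] = Σ_H E[X_H] = 945 · p^{5} = 945 · 59049/100000 = 11160261/20000.
Numerically: E[X] ≈ 558.013.

E[X] = 945 · (9/10)^{5} = 11160261/20000 ≈ 558.013.


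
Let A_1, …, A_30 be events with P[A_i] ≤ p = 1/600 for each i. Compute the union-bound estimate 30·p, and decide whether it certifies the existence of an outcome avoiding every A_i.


Union bound: P[∪_{i=1}^{30} A_i] ≤ Σ_i P[A_i] ≤ 30·p = 30·(1/600) = 1/20.
Numerically: 1/20 ≈ 0.050000.
Is 1/20 < 1? YES.
Since P[∪ A_i] ≤ 1/20 < 1, the complement has P[∩ A_i^c] ≥ 1 − 1/20 = 19/20 > 0, so some outcome avoids every A_i.

30·p = 1/20 ≈ 0.050000; existence CERTIFIED by the union bound.


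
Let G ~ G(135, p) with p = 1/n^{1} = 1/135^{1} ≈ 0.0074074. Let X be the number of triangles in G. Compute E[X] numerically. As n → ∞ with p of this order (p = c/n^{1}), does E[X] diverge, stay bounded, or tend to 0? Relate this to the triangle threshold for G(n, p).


Number of potential triangles: C(135, 3) = 400995.
Each occurs with probability p³ ≈ (0.0074074)³ ≈ 4.0644211e-07.
By linearity: E[X] = C(135, 3)·p³ ≈ 400995 · 4.0644211e-07 ≈ 0.16298.
Here α = 1, so p = 1/n is exactly at the triangle threshold p ~ 1/n. Asymptotically E[X] → c³/6 = 1³/6 = 1/6 ≈ 0.16667, a bounded constant. In this regime the triangle count is asymptotically Poisson(c³/6).

E[X] ≈ 0.16298; in regime p = Θ(1/n^{1}) E[X] stays bounded (at the triangle threshold p ~ 1/n).


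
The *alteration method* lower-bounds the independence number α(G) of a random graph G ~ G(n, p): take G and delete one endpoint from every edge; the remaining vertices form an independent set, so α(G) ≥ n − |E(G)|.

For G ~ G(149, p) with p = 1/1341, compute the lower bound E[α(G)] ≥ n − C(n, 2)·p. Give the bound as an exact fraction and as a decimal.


E[|E(G)|] = C(149, 2)·p = 11026 · (1/1341) = 74/9.
E[α(G)] ≥ n − E[|E(G)|] = 149 − 74/9 = 1267/9.
Numerically: ≈ 140.778.
(This is only a lower bound; the true E[α(G)] may be larger.)

E[α(G)] ≥ 1267/9 ≈ 140.778.


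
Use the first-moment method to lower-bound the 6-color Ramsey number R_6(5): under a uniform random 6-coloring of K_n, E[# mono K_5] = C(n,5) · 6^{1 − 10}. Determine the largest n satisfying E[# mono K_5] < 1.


We need C(n, 5) · 6^{1 − 10} < 1, i.e. C(n, 5) < 6^{10 − 1} = 10077696.
Check values of n near the boundary:
  n = 64: C(64, 5) = 7624512; 7624512 < 10077696? YES
  n = 65: C(65, 5) = 8259888; 8259888 < 10077696? YES
  n = 66: C(66, 5) = 8936928; 8936928 < 10077696? YES
  n = 67: C(67, 5) = 9657648; 9657648 < 10077696? YES
  n = 68: C(68, 5) = 10424128; 10424128 < 10077696? NO
  n = 69: C(69, 5) = 11238513; 11238513 < 10077696? NO
  n = 70: C(70, 5) = 12103014; 12103014 < 10077696? NO
The largest n with C(n, 5) < 10077696 is n = 67 (where E[X] = 67067/69984 ≈ 0.9583190). Hence R_6(5) > 67, i.e. R_6(5) ≥ 68.

Largest n = 67; hence R_6(5) > 67.


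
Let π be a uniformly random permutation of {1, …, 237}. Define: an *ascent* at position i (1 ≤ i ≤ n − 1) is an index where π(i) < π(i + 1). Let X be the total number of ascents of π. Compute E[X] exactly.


Write X = Σ X_I over i = 1, …, 236, with X_I the indicator of one ascent.
There are 236 indicators.
For each fixed i, the pair (π(i), π(i+1)) is a uniformly random ordered pair of distinct values from {1, …, 237}; by symmetry P[π(i) < π(i+1)] = 1/2.
By linearity: E[X] = 236 · (1/2) = (237 − 1) · (1/2) = 118 ≈ 118.00000.

E[X] = 118 = 118.00000.


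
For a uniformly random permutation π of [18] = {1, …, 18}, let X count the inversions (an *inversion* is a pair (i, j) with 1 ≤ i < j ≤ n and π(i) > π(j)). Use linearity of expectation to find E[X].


Write X = Σ X_I over the C(18, 2) = 153 pairs i < j, with X_I the indicator of one inversion.
There are 153 indicators.
For each fixed pair i < j, the values π(i) and π(j) are two distinct elements of {1, …, 18} in uniformly random order; by symmetry P[π(i) > π(j)] = 1/2.
By linearity: E[X] = 153 · (1/2) = C(18, 2) · (1/2) = 153/2 = 153/2 ≈ 76.50000.

E[X] = 153/2 = 76.50000.


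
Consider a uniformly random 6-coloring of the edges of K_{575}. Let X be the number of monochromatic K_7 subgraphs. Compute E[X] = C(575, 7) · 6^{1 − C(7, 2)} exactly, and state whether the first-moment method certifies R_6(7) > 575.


E[X] = C(575, 7) · 6^{1 − 21} = 3974871393896975 · 6^{−20} = 3974871393896975/3656158440062976.
As a reduced fraction: E[X] = 3974871393896975/3656158440062976 ≈ 1.087.
Is E[X] < 1? NO.
Since E[X] ≥ 1, the first-moment bound is inconclusive at n = 575; it does NOT by itself certify R_6(7) > 575.

E[X] = 3974871393896975/3656158440062976 ≈ 1.087; E[X] ≥ 1; first-moment method inconclusive here.


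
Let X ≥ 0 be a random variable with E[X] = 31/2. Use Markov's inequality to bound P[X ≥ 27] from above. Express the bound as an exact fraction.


μ = E[X] = 31/2, a = 27.
Markov: P[X ≥ 27] ≤ μ/a = (31/2)/27 = 31/54.
Numerically: ≈ 0.5741.
(Since a = 27 > μ = 15.5000, the bound 31/54 is < 1 and informative.)

P[X ≥ 27] ≤ 31/54 ≈ 0.5741.


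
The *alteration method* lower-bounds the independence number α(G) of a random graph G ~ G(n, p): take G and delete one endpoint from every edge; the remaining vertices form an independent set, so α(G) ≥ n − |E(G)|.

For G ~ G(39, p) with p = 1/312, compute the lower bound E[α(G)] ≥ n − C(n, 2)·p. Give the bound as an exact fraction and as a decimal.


E[|E(G)|] = C(39, 2)·p = 741 · (1/312) = 19/8.
E[α(G)] ≥ n − E[|E(G)|] = 39 − 19/8 = 293/8.
Numerically: ≈ 36.62500.
(This is only a lower bound; the true E[α(G)] may be larger.)

E[α(G)] ≥ 293/8 ≈ 36.62500.


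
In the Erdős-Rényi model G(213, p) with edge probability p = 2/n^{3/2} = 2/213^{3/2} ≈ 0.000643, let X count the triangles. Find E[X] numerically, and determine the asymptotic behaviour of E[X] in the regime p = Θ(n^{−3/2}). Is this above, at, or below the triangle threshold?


Number of potential triangles: C(213, 3) = 1587986.
Each occurs with probability p³ ≈ (0.000643)³ ≈ 2.66307e-10.
By linearity: E[X] = C(213, 3)·p³ ≈ 1587986 · 2.66307e-10 ≈ 0.000.
Since α = 3/2 > 1, p = c/n^{3/2} = o(1/n) is below the triangle threshold p ~ 1/n. Asymptotically E[X] ~ (c³/6)·n^{3(1−α)} = (2³/6)·n^{-1.5} → 0, so by Markov's inequality G has no triangles w.h.p.

E[X] ≈ 0.000; in regime p = Θ(1/n^{3/2}) E[X] tends to 0 (below the triangle threshold p ~ 1/n).


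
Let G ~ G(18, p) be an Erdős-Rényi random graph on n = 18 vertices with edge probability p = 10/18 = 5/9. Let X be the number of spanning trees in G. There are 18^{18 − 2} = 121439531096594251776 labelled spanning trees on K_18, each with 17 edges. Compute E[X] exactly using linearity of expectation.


K_18 has 18^{18 − 2} = 121439531096594251776 labelled spanning trees.
For each such spanning tree H, let X_H = 1 if all 17 edges of H are present in G. Then P[X_H = 1] = p^{17} = (5/9)^{17} = 762939453125/16677181699666569.
By linearity of expectation: E[X] = Σ_H E[X_H] = 121439531096594251776 · p^{17} = 121439531096594251776 · 762939453125/16677181699666569 = 50000000000000000/9.
Numerically: E[X] ≈ 5.55556e+15.

E[X] = 121439531096594251776 · (5/9)^{17} = 50000000000000000/9 ≈ 5.55556e+15.


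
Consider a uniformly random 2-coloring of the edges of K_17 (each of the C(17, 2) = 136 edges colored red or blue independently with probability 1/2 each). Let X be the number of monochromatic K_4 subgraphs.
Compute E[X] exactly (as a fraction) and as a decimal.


Let X = Σ_S X_S over the C(17, 4) = 2380 subsets S of size 4, where X_S = 1 if the K_4 on S is monochromatic.
For a fixed S, the K_4 on S has C(4, 2) = 6 edges. P[all 6 edges red] = (1/2)^6, and likewise for blue, so P[monochromatic] = 2·(1/2)^6 = 2^{1 − 6} = 1/32.
By linearity of expectation: E[X] = C(17, 4) · 2^{1 − 6} = 2380 · 1/32 = 595/8.
Numerically: E[X] ≈ 74.375.

E[X] = C(17,4)·2^(1−C(4,2)) = 595/8 ≈ 74.375.


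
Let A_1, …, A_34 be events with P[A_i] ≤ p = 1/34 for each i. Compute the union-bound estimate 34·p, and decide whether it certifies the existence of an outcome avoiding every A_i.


Union bound: P[∪_{i=1}^{34} A_i] ≤ Σ_i P[A_i] ≤ 34·p = 34·(1/34) = 1.
Numerically: 1 ≈ 1.0000000.
Is 1 < 1? NO.
Since the bound 1 is ≥ 1, the union bound is uninformative here; it does NOT by itself certify existence.

34·p = 1 ≈ 1.0000000; existence NOT certified by the union bound.


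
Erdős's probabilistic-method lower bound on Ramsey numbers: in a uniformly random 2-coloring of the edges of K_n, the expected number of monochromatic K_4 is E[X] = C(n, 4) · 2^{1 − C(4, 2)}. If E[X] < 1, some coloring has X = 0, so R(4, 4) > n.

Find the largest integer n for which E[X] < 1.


We need C(n, 4) · 2^{1 − 6} < 1, i.e. C(n, 4) < 2^{6 − 1} = 32.
Check values of n near the boundary:
  n = 4: C(4, 4) = 1; 1 < 32? YES
  n = 5: C(5, 4) = 5; 5 < 32? YES
  n = 6: C(6, 4) = 15; 15 < 32? YES
  n = 7: C(7, 4) = 35; 35 < 32? NO
The largest n with C(n, 4) < 32 is n = 6 (where E[X] = 15/32 ≈ 0.468750). Hence R(4, 4) > 6, i.e. R(4, 4) ≥ 7.

Largest n = 6; hence R(4, 4) > 6.


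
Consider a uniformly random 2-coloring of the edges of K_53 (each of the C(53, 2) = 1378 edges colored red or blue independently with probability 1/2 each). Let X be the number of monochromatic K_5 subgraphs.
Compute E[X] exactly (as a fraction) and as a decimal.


Let X = Σ_S X_S over the C(53, 5) = 2869685 subsets S of size 5, where X_S = 1 if the K_5 on S is monochromatic.
For a fixed S, the K_5 on S has C(5, 2) = 10 edges. P[all 10 edges red] = (1/2)^10, and likewise for blue, so P[monochromatic] = 2·(1/2)^10 = 2^{1 − 10} = 1/512.
Summing: E[X] = C(53, 5) · 2^{1 − 10} = 2869685 · 1/512 = 2869685/512.
Numerically: E[X] ≈ 5604.853516.

E[X] = C(53,5)·2^(1−C(5,2)) = 2869685/512 ≈ 5604.853516.


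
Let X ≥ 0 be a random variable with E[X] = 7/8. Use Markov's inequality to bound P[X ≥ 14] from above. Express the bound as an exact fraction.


μ = E[X] = 7/8, a = 14.
Markov: P[X ≥ 14] ≤ μ/a = (7/8)/14 = 1/16.
Numerically: ≈ 0.06250.
(Since a = 14 > μ = 0.87500, the bound 1/16 is < 1 and informative.)

P[X ≥ 14] ≤ 1/16 ≈ 0.06250.


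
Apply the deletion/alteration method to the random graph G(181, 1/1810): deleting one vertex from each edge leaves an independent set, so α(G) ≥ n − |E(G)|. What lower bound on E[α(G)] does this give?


E[|E(G)|] = C(181, 2)·p = 16290 · (1/1810) = 9.
E[α(G)] ≥ n − E[|E(G)|] = 181 − 9 = 172.
Numerically: ≈ 172.000.
(This is only a lower bound; the true E[α(G)] may be larger.)

E[α(G)] ≥ 172 ≈ 172.000.


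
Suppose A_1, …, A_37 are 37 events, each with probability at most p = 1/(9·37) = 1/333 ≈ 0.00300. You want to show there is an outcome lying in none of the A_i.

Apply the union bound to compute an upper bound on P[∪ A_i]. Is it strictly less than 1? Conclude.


Union bound: P[∪_{i=1}^{37} A_i] ≤ Σ_i P[A_i] ≤ 37·p = 37·(1/333) = 1/9.
Numerically: 1/9 ≈ 0.11111.
Is 1/9 < 1? YES.
Since P[∪ A_i] ≤ 1/9 < 1, the complement has P[∩ A_i^c] ≥ 1 − 1/9 = 8/9 > 0, so some outcome avoids every A_i.

37·p = 1/9 ≈ 0.11111; existence CERTIFIED by the union bound.


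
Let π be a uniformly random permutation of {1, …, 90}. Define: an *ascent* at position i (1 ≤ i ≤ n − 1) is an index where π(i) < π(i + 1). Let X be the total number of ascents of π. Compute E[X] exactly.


Write X = Σ X_I over i = 1, …, 89, with X_I the indicator of one ascent.
There are 89 indicators.
For each fixed i, the pair (π(i), π(i+1)) is a uniformly random ordered pair of distinct values from {1, …, 90}; by symmetry P[π(i) < π(i+1)] = 1/2.
By linearity: E[X] = 89 · (1/2) = (90 − 1) · (1/2) = 89/2 ≈ 44.500.

E[X] = 89/2 = 44.500.


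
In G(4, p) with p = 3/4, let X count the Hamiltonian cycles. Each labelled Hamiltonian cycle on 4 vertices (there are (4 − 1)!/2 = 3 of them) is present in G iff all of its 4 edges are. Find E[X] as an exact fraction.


K_4 has (4 − 1)!/2 = 3 labelled Hamiltonian cycles.
For each such Hamiltonian cycle H, let X_H = 1 if all 4 edges of H are present in G. Then P[X_H = 1] = p^{4} = (3/4)^{4} = 81/256.
By linearity of expectation: E[X] = Σ_H E[X_H] = 3 · p^{4} = 3 · 81/256 = 243/256.
Numerically: E[X] ≈ 0.94922.

E[X] = 3 · (3/4)^{4} = 243/256 ≈ 0.94922.


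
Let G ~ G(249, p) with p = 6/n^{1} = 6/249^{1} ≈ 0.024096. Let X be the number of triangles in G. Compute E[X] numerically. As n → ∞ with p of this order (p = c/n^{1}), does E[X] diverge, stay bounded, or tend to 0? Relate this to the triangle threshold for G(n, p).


Number of potential triangles: C(249, 3) = 2542124.
Each occurs with probability p³ ≈ (0.024096)³ ≈ 1.3991224e-05.
By linearity: E[X] = C(249, 3)·p³ ≈ 2542124 · 1.3991224e-05 ≈ 35.56743.
Here α = 1, so p = 6/n is exactly at the triangle threshold p ~ 1/n. Asymptotically E[X] → c³/6 = 6³/6 = 36 ≈ 36.00000, a bounded constant. In this regime the triangle count is asymptotically Poisson(c³/6).

E[X] ≈ 35.56743; in regime p = Θ(1/n^{1}) E[X] stays bounded (at the triangle threshold p ~ 1/n).


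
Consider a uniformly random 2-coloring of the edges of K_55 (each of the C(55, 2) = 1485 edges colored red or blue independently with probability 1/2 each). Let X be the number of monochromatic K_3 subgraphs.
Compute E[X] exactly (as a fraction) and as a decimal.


Let X = Σ_S X_S over the C(55, 3) = 26235 subsets S of size 3, where X_S = 1 if the K_3 on S is monochromatic.
For a fixed S, the K_3 on S has C(3, 2) = 3 edges. P[all 3 edges red] = (1/2)^3, and likewise for blue, so P[monochromatic] = 2·(1/2)^3 = 2^{1 − 3} = 1/4.
Summing: E[X] = C(55, 3) · 2^{1 − 3} = 26235 · 1/4 = 26235/4.
Numerically: E[X] ≈ 6558.7500.

E[X] = C(55,3)·2^(1−C(3,2)) = 26235/4 ≈ 6558.7500.


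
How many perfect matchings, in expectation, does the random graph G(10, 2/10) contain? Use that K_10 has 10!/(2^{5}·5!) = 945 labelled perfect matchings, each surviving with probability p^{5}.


K_10 has 10!/(2^{5}·5!) = 945 labelled perfect matchings.
For each such perfect matching H, let X_H = 1 if all 5 edges of H are present in G. Then P[X_H = 1] = p^{5} = (1/5)^{5} = 1/3125.
Summing the indicators: E[X] = Σ_H E[X_H] = 945 · p^{5} = 945 · 1/3125 = 189/625.
Numerically: E[X] ≈ 0.3024.

E[X] = 945 · (1/5)^{5} = 189/625 ≈ 0.3024.


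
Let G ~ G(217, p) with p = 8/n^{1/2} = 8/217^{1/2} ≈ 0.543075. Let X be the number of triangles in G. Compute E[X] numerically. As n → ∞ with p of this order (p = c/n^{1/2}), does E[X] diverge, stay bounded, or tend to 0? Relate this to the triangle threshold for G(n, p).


Number of potential triangles: C(217, 3) = 1679580.
Each occurs with probability p³ ≈ (0.543075)³ ≈ 1.60169699e-01.
By linearity: E[X] = C(217, 3)·p³ ≈ 1679580 · 1.60169699e-01 ≈ 269017.823527.
Since α = 1/2 < 1, p = c/n^{1/2} ≫ 1/n is above the triangle threshold p ~ 1/n. Asymptotically E[X] ~ (c³/6)·n^{3(1−α)} = (8³/6)·n^{1.5} → ∞; triangles are abundant w.h.p.

E[X] ≈ 269017.823527; in regime p = Θ(1/n^{1/2}) E[X] diverges (above the triangle threshold p ~ 1/n).


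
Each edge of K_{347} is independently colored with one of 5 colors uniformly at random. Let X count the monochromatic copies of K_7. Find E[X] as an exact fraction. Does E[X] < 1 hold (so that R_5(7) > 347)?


E[X] = C(347, 7) · 5^{1 − 21} = 113090774900334 · 5^{−20} = 113090774900334/95367431640625.
As a reduced fraction: E[X] = 113090774900334/95367431640625 ≈ 1.185843.
Is E[X] < 1? NO.
Since E[X] ≥ 1, the first-moment bound is inconclusive at n = 347; it does NOT by itself certify R_5(7) > 347.

E[X] = 113090774900334/95367431640625 ≈ 1.185843; E[X] ≥ 1; first-moment method inconclusive here.


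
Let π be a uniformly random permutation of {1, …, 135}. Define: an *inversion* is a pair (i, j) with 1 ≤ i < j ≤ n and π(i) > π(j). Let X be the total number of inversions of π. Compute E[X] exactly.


Write X = Σ X_I over the C(135, 2) = 9045 pairs i < j, with X_I the indicator of one inversion.
There are 9045 indicators.
For each fixed pair i < j, the values π(i) and π(j) are two distinct elements of {1, …, 135} in uniformly random order; by symmetry P[π(i) > π(j)] = 1/2.
By linearity: E[X] = 9045 · (1/2) = C(135, 2) · (1/2) = 9045/2 = 9045/2 ≈ 4522.50000.

E[X] = 9045/2 = 4522.50000.


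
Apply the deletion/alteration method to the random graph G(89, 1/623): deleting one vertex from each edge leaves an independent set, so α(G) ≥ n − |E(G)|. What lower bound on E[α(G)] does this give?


E[|E(G)|] = C(89, 2)·p = 3916 · (1/623) = 44/7.
E[α(G)] ≥ n − E[|E(G)|] = 89 − 44/7 = 579/7.
Numerically: ≈ 82.7143.
(This is only a lower bound; the true E[α(G)] may be larger.)

E[α(G)] ≥ 579/7 ≈ 82.7143.


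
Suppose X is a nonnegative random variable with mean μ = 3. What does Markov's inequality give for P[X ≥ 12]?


μ = E[X] = 3, a = 12.
Markov: P[X ≥ 12] ≤ μ/a = (3)/12 = 1/4.
Numerically: ≈ 0.250000.
(Since a = 12 > μ = 3.000000, the bound 1/4 is < 1 and informative.)

P[X ≥ 12] ≤ 1/4 ≈ 0.250000.


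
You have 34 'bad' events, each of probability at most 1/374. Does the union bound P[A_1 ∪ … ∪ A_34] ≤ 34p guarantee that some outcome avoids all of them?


Union bound: P[∪_{i=1}^{34} A_i] ≤ Σ_i P[A_i] ≤ 34·p = 34·(1/374) = 1/11.
Numerically: 1/11 ≈ 0.0909091.
Is 1/11 < 1? YES.
Since P[∪ A_i] ≤ 1/11 < 1, the complement has P[∩ A_i^c] ≥ 1 − 1/11 = 10/11 > 0, so some outcome avoids every A_i.

34·p = 1/11 ≈ 0.0909091; existence CERTIFIED by the union bound.


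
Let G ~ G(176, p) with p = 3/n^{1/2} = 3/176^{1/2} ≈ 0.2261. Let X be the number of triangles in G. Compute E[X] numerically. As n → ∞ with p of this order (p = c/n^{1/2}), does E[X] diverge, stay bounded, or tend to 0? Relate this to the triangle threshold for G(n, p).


Number of potential triangles: C(176, 3) = 893200.
Each occurs with probability p³ ≈ (0.2261)³ ≈ 1.156365e-02.
By linearity: E[X] = C(176, 3)·p³ ≈ 893200 · 1.156365e-02 ≈ 10328.6480.
Since α = 1/2 < 1, p = c/n^{1/2} ≫ 1/n is above the triangle threshold p ~ 1/n. Asymptotically E[X] ~ (c³/6)·n^{3(1−α)} = (3³/6)·n^{1.5} → ∞; triangles are abundant w.h.p.

E[X] ≈ 10328.6480; in regime p = Θ(1/n^{1/2}) E[X] diverges (above the triangle threshold p ~ 1/n).


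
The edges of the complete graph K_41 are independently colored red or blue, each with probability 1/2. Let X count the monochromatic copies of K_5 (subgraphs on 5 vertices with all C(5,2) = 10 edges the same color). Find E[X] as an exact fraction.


Let X = Σ_S X_S over the C(41, 5) = 749398 subsets S of size 5, where X_S = 1 if the K_5 on S is monochromatic.
For a fixed S, the K_5 on S has C(5, 2) = 10 edges. P[all 10 edges red] = (1/2)^10, and likewise for blue, so P[monochromatic] = 2·(1/2)^10 = 2^{1 − 10} = 1/512.
Summing: E[X] = C(41, 5) · 2^{1 − 10} = 749398 · 1/512 = 374699/256.
Numerically: E[X] ≈ 1463.667969.

E[X] = C(41,5)·2^(1−C(5,2)) = 374699/256 ≈ 1463.667969.


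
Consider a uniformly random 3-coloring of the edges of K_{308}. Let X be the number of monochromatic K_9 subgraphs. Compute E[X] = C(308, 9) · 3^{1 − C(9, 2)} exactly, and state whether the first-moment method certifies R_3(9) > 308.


E[X] = C(308, 9) · 3^{1 − 36} = 61088326838816200 · 3^{−35} = 61088326838816200/50031545098999707.
As a reduced fraction: E[X] = 61088326838816200/50031545098999707 ≈ 1.220996.
Is E[X] < 1? NO.
Since E[X] ≥ 1, the first-moment bound is inconclusive at n = 308; it does NOT by itself certify R_3(9) > 308.

E[X] = 61088326838816200/50031545098999707 ≈ 1.220996; E[X] ≥ 1; first-moment method inconclusive here.


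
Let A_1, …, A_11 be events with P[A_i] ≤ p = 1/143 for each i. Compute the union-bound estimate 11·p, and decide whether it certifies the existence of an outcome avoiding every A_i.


Union bound: P[∪_{i=1}^{11} A_i] ≤ Σ_i P[A_i] ≤ 11·p = 11·(1/143) = 1/13.
Numerically: 1/13 ≈ 0.07692.
Is 1/13 < 1? YES.
Since P[∪ A_i] ≤ 1/13 < 1, the complement has P[∩ A_i^c] ≥ 1 − 1/13 = 12/13 > 0, so some outcome avoids every A_i.

11·p = 1/13 ≈ 0.07692; existence CERTIFIED by the union bound.


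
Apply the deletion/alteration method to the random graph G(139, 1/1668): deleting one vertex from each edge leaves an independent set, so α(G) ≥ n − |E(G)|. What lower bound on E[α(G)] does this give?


E[|E(G)|] = C(139, 2)·p = 9591 · (1/1668) = 23/4.
E[α(G)] ≥ n − E[|E(G)|] = 139 − 23/4 = 533/4.
Numerically: ≈ 133.250000.
(This is only a lower bound; the true E[α(G)] may be larger.)

E[α(G)] ≥ 533/4 ≈ 133.250000.


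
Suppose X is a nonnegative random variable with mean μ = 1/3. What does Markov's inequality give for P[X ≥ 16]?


μ = E[X] = 1/3, a = 16.
Markov: P[X ≥ 16] ≤ μ/a = (1/3)/16 = 1/48.
Numerically: ≈ 0.020833.
(Since a = 16 > μ = 0.333333, the bound 1/48 is < 1 and informative.)

P[X ≥ 16] ≤ 1/48 ≈ 0.020833.


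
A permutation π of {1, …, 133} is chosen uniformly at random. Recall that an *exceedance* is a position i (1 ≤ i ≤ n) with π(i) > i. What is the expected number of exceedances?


Write X = Σ_{i=1}^{133} X_i, where X_i = 1_{π(i) > i}.
For each fixed i, π(i) is uniform over {1, …, 133} (marginal of a uniform permutation), so P[π(i) > i] = (n − i)/n. Summing: Σ_{i=1}^{133} (n − i)/n = (0 + 1 + … + 132)/133 = 133(133 − 1)/(2·133) = (133 − 1)/2.
Hence E[X] = Σ_{i=1}^{133} (133 − i)/133 = 66 ≈ 66.00000.

E[X] = 66 = 66.00000.


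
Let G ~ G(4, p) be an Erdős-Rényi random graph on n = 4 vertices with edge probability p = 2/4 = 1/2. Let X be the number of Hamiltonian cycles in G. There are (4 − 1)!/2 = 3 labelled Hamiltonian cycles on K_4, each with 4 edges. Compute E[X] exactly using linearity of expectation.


K_4 has (4 − 1)!/2 = 3 labelled Hamiltonian cycles.
For each such Hamiltonian cycle H, let X_H = 1 if all 4 edges of H are present in G. Then P[X_H = 1] = p^{4} = (1/2)^{4} = 1/16.
Summing the indicators: E[X] = Σ_H E[X_H] = 3 · p^{4} = 3 · 1/16 = 3/16.
Numerically: E[X] ≈ 0.1875.

E[X] = 3 · (1/2)^{4} = 3/16 ≈ 0.1875.


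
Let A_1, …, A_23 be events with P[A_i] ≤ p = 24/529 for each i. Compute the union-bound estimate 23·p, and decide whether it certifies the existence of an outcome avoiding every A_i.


Union bound: P[∪_{i=1}^{23} A_i] ≤ Σ_i P[A_i] ≤ 23·p = 23·(24/529) = 24/23.
Numerically: 24/23 ≈ 1.043.
Is 24/23 < 1? NO.
Since the bound 24/23 is ≥ 1, the union bound is uninformative here; it does NOT by itself certify existence.

23·p = 24/23 ≈ 1.043; existence NOT certified by the union bound.


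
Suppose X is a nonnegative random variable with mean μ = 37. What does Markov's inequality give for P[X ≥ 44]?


μ = E[X] = 37, a = 44.
Markov: P[X ≥ 44] ≤ μ/a = (37)/44 = 37/44.
Numerically: ≈ 0.841.
(Since a = 44 > μ = 37.000, the bound 37/44 is < 1 and informative.)

P[X ≥ 44] ≤ 37/44 ≈ 0.841.


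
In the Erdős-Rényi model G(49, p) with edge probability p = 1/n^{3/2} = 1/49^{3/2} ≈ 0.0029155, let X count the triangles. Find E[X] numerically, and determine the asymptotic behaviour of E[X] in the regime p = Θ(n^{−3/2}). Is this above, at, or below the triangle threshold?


Number of potential triangles: C(49, 3) = 18424.
Each occurs with probability p³ ≈ (0.0029155)³ ≈ 2.4780932e-08.
By linearity: E[X] = C(49, 3)·p³ ≈ 18424 · 2.4780932e-08 ≈ 0.00046.
Since α = 3/2 > 1, p = c/n^{3/2} = o(1/n) is below the triangle threshold p ~ 1/n. Asymptotically E[X] ~ (c³/6)·n^{3(1−α)} = (1³/6)·n^{-1.5} → 0, so by Markov's inequality G has no triangles w.h.p.

E[X] ≈ 0.00046; in regime p = Θ(1/n^{3/2}) E[X] tends to 0 (below the triangle threshold p ~ 1/n).


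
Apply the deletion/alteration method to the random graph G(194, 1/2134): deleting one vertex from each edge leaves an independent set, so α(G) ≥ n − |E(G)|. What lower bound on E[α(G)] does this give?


E[|E(G)|] = C(194, 2)·p = 18721 · (1/2134) = 193/22.
E[α(G)] ≥ n − E[|E(G)|] = 194 − 193/22 = 4075/22.
Numerically: ≈ 185.227273.
(This is only a lower bound; the true E[α(G)] may be larger.)

E[α(G)] ≥ 4075/22 ≈ 185.227273.


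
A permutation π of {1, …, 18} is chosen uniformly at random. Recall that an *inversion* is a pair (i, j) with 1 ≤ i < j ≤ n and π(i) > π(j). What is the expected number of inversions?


Write X = Σ X_I over the C(18, 2) = 153 pairs i < j, with X_I the indicator of one inversion.
There are 153 indicators.
For each fixed pair i < j, the values π(i) and π(j) are two distinct elements of {1, …, 18} in uniformly random order; by symmetry P[π(i) > π(j)] = 1/2.
By linearity: E[X] = 153 · (1/2) = C(18, 2) · (1/2) = 153/2 = 153/2 ≈ 76.50000.

E[X] = 153/2 = 76.50000.


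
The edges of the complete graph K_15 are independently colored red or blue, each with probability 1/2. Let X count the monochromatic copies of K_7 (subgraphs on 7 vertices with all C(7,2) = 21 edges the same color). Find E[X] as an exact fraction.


Let X = Σ_S X_S over the C(15, 7) = 6435 subsets S of size 7, where X_S = 1 if the K_7 on S is monochromatic.
For a fixed S, the K_7 on S has C(7, 2) = 21 edges. P[all 21 edges red] = (1/2)^21, and likewise for blue, so P[monochromatic] = 2·(1/2)^21 = 2^{1 − 21} = 1/1048576.
By linearity of expectation: E[X] = C(15, 7) · 2^{1 − 21} = 6435 · 1/1048576 = 6435/1048576.
Numerically: E[X] ≈ 0.00614.

E[X] = C(15,7)·2^(1−C(7,2)) = 6435/1048576 ≈ 0.00614.


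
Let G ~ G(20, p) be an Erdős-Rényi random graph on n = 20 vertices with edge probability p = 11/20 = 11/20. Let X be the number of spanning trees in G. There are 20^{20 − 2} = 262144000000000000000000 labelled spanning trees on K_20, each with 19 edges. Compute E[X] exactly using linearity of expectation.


K_20 has 20^{20 − 2} = 262144000000000000000000 labelled spanning trees.
For each such spanning tree H, let X_H = 1 if all 19 edges of H are present in G. Then P[X_H = 1] = p^{19} = (11/20)^{19} = 61159090448414546291/5242880000000000000000000.
Summing the indicators: E[X] = Σ_H E[X_H] = 262144000000000000000000 · p^{19} = 262144000000000000000000 · 61159090448414546291/5242880000000000000000000 = 61159090448414546291/20.
Numerically: E[X] ≈ 3.058e+18.

E[X] = 262144000000000000000000 · (11/20)^{19} = 61159090448414546291/20 ≈ 3.058e+18.


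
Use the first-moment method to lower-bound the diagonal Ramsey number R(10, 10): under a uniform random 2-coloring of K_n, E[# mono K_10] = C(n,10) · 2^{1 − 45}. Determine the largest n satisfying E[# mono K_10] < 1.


We need C(n, 10) · 2^{1 − 45} < 1, i.e. C(n, 10) < 2^{45 − 1} = 17592186044416.
Check values of n near the boundary:
  n = 96: C(96, 10) = 11279926456656; 11279926456656 < 17592186044416? YES
  n = 97: C(97, 10) = 12576469727536; 12576469727536 < 17592186044416? YES
  n = 98: C(98, 10) = 14005614014756; 14005614014756 < 17592186044416? YES
  n = 99: C(99, 10) = 15579278510796; 15579278510796 < 17592186044416? YES
  n = 100: C(100, 10) = 17310309456440; 17310309456440 < 17592186044416? YES
  n = 101: C(101, 10) = 19212541264840; 19212541264840 < 17592186044416? NO
  n = 102: C(102, 10) = 21300860967540; 21300860967540 < 17592186044416? NO
The largest n with C(n, 10) < 17592186044416 is n = 100 (where E[X] = 2163788682055/2199023255552 ≈ 0.984). Hence R(10, 10) > 100, i.e. R(10, 10) ≥ 101.

Largest n = 100; hence R(10, 10) > 100.
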